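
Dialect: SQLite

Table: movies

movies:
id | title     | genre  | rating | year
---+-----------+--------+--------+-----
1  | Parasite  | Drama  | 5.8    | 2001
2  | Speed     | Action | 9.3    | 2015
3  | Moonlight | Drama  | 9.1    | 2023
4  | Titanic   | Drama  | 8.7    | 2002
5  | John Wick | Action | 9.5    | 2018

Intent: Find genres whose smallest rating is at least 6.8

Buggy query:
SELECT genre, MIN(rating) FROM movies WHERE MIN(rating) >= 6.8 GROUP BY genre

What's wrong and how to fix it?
Bug: MIN() in WHERE is a misuse of aggregate

Fix: Replace WHERE with HAVING after the GROUP BY

Corrected query:
SELECT genre, MIN(rating) FROM movies GROUP BY genre HAVING MIN(rating) >= 6.8

Result:
genre  | MIN(rating)
-------+------------
Action | 9.3        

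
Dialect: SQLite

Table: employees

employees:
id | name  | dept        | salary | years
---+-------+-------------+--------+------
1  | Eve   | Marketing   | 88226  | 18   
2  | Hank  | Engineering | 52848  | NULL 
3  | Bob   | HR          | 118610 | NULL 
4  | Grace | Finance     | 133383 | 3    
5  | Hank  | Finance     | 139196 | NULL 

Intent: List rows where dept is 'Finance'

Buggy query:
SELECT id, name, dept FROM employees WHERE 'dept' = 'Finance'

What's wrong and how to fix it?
Bug: Single quotes denote string literals in SQL; the column name is being compared as a constant string

Fix: Reference the column as dept without single quotes

Corrected query:
SELECT id, name, dept FROM employees WHERE dept = 'Finance'

Result:
id | name  | dept   
---+-------+--------
4  | Grace | Finance
5  | Hank  | Finance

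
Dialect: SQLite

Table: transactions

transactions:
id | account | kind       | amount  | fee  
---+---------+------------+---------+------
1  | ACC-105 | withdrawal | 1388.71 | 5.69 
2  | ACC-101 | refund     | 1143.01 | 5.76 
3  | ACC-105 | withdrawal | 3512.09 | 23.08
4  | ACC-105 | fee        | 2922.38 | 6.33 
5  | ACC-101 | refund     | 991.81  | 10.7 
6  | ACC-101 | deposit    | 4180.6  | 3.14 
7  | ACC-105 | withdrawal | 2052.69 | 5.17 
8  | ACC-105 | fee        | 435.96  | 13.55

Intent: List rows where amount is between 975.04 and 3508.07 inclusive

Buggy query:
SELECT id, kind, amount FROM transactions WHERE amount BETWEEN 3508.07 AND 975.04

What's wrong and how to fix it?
Bug: BETWEEN expects the lower bound first; with 3508.07 AND 975.04 the range is empty

Fix: Write BETWEEN 975.04 AND 3508.07

Corrected query:
SELECT id, kind, amount FROM transactions WHERE amount BETWEEN 975.04 AND 3508.07

Result:
id | kind       | amount 
---+------------+--------
1  | withdrawal | 1388.71
2  | refund     | 1143.01
4  | fee        | 2922.38
5  | refund     | 991.81 
7  | withdrawal | 2052.69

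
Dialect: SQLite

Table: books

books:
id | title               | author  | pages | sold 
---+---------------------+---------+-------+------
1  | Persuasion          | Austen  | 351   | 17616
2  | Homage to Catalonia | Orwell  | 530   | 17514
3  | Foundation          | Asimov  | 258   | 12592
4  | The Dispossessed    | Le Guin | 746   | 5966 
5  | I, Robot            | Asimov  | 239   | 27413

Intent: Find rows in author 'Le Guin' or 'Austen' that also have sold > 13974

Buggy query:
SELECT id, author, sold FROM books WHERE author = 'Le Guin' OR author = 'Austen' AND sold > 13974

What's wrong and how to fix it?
Bug: AND binds tighter than OR, so this parses as author = 'Le Guin' OR (author = 'Austen' AND sold > 13974)

Fix: Group the OR with parentheses (or use IN), then AND the threshold

Corrected query:
SELECT id, author, sold FROM books WHERE (author = 'Le Guin' OR author = 'Austen') AND sold > 13974

Result:
id | author | sold 
---+--------+------
1  | Austen | 17616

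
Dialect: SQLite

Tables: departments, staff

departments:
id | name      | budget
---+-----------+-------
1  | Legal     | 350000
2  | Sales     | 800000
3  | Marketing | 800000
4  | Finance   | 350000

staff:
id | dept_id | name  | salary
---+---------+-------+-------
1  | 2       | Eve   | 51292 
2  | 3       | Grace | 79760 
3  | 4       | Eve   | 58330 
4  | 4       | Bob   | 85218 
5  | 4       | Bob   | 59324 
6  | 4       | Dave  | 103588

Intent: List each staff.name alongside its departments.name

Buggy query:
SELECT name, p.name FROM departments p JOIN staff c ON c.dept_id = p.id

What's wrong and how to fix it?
Bug: 'name' exists in both joined tables, so the database can't tell which one is meant

Fix: Prefix ambiguous columns with the table alias

Corrected query:
SELECT c.name, p.name FROM departments p JOIN staff c ON c.dept_id = p.id

Result:
name  | name     
------+----------
Eve   | Sales    
Grace | Marketing
Eve   | Finance  
Bob   | Finance  
Bob   | Finance  
Dave  | Finance  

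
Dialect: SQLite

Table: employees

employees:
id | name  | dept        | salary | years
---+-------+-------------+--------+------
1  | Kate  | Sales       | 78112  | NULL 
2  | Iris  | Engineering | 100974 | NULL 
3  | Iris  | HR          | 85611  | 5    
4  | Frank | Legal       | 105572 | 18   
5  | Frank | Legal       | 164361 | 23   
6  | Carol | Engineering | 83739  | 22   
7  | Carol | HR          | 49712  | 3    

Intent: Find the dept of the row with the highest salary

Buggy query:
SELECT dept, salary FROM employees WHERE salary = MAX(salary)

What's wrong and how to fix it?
Bug: MAX(salary) is an aggregate and cannot be used directly in WHERE

Fix: Wrap MAX in a scalar subquery so WHERE compares against a single value

Corrected query:
SELECT dept, salary FROM employees WHERE salary = (SELECT MAX(salary) FROM employees)

Result:
dept  | salary
------+-------
Legal | 164361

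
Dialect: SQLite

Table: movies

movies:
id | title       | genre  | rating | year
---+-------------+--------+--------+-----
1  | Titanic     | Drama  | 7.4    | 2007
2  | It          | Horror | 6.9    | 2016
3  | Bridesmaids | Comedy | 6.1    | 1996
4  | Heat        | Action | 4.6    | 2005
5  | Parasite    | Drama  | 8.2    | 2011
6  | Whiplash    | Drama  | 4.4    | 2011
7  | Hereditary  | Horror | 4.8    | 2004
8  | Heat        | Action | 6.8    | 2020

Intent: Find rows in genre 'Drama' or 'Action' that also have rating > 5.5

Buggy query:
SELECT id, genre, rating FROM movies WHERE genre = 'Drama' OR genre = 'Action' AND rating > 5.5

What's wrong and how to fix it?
Bug: Without parentheses, AND is evaluated before OR, so the rating filter only applies to the 'Action' branch

Fix: Group the OR with parentheses (or use IN), then AND the threshold

Corrected query:
SELECT id, genre, rating FROM movies WHERE (genre = 'Drama' OR genre = 'Action') AND rating > 5.5

Result:
id | genre  | rating
---+--------+-------
1  | Drama  | 7.4   
5  | Drama  | 8.2   
8  | Action | 6.8   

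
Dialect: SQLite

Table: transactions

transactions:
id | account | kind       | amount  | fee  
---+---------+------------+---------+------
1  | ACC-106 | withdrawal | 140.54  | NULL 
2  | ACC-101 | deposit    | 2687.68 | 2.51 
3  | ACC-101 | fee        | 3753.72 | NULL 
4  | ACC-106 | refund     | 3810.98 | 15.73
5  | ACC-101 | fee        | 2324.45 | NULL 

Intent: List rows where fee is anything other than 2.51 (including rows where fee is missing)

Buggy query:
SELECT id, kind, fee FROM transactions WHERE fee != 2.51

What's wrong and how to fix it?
Bug: Inequality against NULL is unknown, not true; rows with NULL are dropped

Fix: Add an explicit OR fee IS NULL to include the missing-value rows

Corrected query:
SELECT id, kind, fee FROM transactions WHERE fee != 2.51 OR fee IS NULL

Result:
id | kind       | fee  
---+------------+------
1  | withdrawal | NULL 
3  | fee        | NULL 
4  | refund     | 15.73
5  | fee        | NULL 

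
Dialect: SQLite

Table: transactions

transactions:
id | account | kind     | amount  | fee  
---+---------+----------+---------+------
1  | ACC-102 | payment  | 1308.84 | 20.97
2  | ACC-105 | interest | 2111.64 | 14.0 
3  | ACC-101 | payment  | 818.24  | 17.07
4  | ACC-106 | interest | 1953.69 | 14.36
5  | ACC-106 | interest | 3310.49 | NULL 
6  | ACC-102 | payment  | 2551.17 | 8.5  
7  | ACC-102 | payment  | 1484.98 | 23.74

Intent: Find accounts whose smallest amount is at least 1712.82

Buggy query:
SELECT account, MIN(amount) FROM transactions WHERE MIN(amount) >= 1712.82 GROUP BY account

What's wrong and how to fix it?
Bug: Aggregates like MIN are computed per group after WHERE runs

Fix: Use HAVING for the per-group MIN condition

Corrected query:
SELECT account, MIN(amount) FROM transactions GROUP BY account HAVING MIN(amount) >= 1712.82

Result:
account | MIN(amount)
--------+------------
ACC-105 | 2111.64    
ACC-106 | 1953.69    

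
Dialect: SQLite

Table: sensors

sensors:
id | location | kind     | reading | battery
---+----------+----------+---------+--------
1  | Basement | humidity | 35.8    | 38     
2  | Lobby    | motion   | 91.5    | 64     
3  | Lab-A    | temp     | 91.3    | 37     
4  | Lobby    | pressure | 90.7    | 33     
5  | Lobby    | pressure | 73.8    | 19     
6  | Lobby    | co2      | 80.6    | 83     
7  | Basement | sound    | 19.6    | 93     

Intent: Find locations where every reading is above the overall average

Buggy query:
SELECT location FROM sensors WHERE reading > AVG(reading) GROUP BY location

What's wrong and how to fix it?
Bug: WHERE evaluates per row before aggregation, so AVG() is unavailable

Fix: Compute the overall average in a scalar subquery and compare each group's MIN against it in HAVING

Corrected query:
SELECT location FROM sensors GROUP BY location HAVING MIN(reading) > (SELECT AVG(reading) FROM sensors)

Result:
location
--------
Lab-A   
Lobby   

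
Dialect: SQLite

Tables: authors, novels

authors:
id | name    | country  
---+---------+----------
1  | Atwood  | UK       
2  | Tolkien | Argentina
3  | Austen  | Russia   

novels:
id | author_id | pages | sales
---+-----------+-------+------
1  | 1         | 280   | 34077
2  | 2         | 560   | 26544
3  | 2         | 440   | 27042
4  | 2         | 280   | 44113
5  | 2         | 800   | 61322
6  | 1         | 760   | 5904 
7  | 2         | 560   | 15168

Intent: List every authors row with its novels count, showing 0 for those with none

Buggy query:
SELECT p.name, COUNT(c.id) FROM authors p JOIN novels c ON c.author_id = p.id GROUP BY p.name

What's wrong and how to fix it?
Bug: INNER JOIN drops authors rows that have no matching novels rows

Fix: Use LEFT JOIN so parents without children still appear (COUNT(c.id) gives 0)

Corrected query:
SELECT p.name, COUNT(c.id) FROM authors p LEFT JOIN novels c ON c.author_id = p.id GROUP BY p.name

Result:
name    | COUNT(c.id)
--------+------------
Atwood  | 2          
Austen  | 0          
Tolkien | 5          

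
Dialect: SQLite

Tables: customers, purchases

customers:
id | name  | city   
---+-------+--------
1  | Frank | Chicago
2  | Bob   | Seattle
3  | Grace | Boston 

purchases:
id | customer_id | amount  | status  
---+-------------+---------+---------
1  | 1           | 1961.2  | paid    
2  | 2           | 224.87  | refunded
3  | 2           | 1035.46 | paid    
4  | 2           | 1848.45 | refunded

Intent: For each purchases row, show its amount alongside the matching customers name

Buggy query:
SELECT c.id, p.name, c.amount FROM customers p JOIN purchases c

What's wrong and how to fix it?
Bug: JOIN with no ON clause produces a cartesian product; every purchases row pairs with every customers row

Fix: Specify the join condition linking the foreign key to the parent id

Corrected query:
SELECT c.id, p.name, c.amount FROM customers p JOIN purchases c ON c.customer_id = p.id

Result:
id | name  | amount 
---+-------+--------
1  | Frank | 1961.2 
2  | Bob   | 224.87 
3  | Bob   | 1035.46
4  | Bob   | 1848.45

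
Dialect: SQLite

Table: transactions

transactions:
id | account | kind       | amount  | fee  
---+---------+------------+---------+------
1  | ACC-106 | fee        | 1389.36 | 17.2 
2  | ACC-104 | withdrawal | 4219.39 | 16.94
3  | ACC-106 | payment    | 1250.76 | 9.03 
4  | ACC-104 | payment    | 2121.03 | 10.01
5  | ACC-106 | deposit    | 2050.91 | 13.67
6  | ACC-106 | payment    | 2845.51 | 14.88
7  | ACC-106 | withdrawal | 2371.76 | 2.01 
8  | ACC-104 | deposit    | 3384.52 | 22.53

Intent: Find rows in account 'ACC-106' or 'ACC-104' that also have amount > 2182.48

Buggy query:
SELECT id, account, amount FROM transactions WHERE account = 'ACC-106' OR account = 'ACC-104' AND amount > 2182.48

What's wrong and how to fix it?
Bug: AND binds tighter than OR, so this parses as account = 'ACC-106' OR (account = 'ACC-104' AND amount > 2182.48)

Fix: Group the OR with parentheses (or use IN), then AND the threshold

Corrected query:
SELECT id, account, amount FROM transactions WHERE (account = 'ACC-106' OR account = 'ACC-104') AND amount > 2182.48

Result:
id | account | amount 
---+---------+--------
2  | ACC-104 | 4219.39
6  | ACC-106 | 2845.51
7  | ACC-106 | 2371.76
8  | ACC-104 | 3384.52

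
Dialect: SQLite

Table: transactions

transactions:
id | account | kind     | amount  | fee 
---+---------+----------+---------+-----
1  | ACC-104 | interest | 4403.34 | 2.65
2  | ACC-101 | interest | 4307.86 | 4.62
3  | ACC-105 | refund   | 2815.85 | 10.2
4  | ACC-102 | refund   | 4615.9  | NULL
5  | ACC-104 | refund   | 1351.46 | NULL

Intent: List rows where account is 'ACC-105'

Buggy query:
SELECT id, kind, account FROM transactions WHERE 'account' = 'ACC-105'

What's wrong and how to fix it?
Bug: 'account' in single quotes is a string literal, not the column; the comparison is literal-vs-literal and never true

Fix: Reference the column as account without single quotes

Corrected query:
SELECT id, kind, account FROM transactions WHERE account = 'ACC-105'

Result:
id | kind   | account
---+--------+--------
3  | refund | ACC-105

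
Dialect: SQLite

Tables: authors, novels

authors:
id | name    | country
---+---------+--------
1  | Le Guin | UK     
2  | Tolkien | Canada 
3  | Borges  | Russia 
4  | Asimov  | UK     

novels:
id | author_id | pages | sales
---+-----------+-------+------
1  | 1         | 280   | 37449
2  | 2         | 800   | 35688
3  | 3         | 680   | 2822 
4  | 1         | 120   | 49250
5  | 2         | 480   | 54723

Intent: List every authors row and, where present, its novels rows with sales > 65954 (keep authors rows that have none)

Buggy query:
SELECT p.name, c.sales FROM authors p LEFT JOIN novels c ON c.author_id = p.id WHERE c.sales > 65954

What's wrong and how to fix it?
Bug: Filtering c.sales in WHERE discards the NULL rows produced by LEFT JOIN, turning it into an inner join

Fix: Move the right-table condition into the ON clause so unmatched parents are kept

Corrected query:
SELECT p.name, c.sales FROM authors p LEFT JOIN novels c ON c.author_id = p.id AND c.sales > 65954

Result:
name    | sales
--------+------
Le Guin | NULL 
Tolkien | NULL 
Borges  | NULL 
Asimov  | NULL 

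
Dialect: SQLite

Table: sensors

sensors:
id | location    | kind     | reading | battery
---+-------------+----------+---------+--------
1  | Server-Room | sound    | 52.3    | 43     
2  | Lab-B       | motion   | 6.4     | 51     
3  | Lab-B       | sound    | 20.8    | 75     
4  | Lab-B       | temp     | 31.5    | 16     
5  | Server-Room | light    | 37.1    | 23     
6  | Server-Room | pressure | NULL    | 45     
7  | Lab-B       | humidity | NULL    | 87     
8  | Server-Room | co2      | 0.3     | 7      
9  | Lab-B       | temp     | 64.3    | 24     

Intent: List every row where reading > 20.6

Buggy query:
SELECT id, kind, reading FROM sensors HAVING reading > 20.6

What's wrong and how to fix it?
Bug: HAVING filters the output of aggregation, but this query has no GROUP BY and no aggregate functions, so SQLite rejects it (HAVING clause on a non-aggregate query); the condition here is per row

Fix: Replace HAVING with WHERE since the condition applies to individual rows

Corrected query:
SELECT id, kind, reading FROM sensors WHERE reading > 20.6

Result:
id | kind  | reading
---+-------+--------
1  | sound | 52.3   
3  | sound | 20.8   
4  | temp  | 31.5   
5  | light | 37.1   
9  | temp  | 64.3   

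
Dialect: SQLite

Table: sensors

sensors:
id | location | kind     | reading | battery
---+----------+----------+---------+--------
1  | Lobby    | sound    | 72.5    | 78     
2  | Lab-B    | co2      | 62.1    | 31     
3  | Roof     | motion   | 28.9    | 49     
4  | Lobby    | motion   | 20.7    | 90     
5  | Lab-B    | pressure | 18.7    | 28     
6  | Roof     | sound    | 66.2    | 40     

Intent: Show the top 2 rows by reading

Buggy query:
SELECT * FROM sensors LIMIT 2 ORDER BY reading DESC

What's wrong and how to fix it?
Bug: LIMIT must come after ORDER BY

Fix: Sort with ORDER BY, then apply LIMIT

Corrected query:
SELECT * FROM sensors ORDER BY reading DESC LIMIT 2

Result:
id | location | kind  | reading | battery
---+----------+-------+---------+--------
1  | Lobby    | sound | 72.5    | 78     
6  | Roof     | sound | 66.2    | 40     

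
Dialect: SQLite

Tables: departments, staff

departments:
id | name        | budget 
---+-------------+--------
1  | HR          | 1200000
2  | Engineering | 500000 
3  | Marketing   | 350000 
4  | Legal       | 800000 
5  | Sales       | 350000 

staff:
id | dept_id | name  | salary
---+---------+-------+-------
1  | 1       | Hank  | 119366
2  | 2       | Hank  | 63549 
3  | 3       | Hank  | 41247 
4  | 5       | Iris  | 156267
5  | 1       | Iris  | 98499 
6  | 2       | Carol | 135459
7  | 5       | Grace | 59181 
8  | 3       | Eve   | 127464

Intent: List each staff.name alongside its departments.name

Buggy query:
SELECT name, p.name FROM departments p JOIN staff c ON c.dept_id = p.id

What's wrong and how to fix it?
Bug: Both tables have a 'name' column; the unqualified reference is ambiguous

Fix: Prefix ambiguous columns with the table alias

Corrected query:
SELECT c.name, p.name FROM departments p JOIN staff c ON c.dept_id = p.id

Result:
name  | name       
------+------------
Hank  | HR         
Hank  | Engineering
Hank  | Marketing  
Iris  | Sales      
Iris  | HR         
Carol | Engineering
Grace | Sales      
Eve   | Marketing  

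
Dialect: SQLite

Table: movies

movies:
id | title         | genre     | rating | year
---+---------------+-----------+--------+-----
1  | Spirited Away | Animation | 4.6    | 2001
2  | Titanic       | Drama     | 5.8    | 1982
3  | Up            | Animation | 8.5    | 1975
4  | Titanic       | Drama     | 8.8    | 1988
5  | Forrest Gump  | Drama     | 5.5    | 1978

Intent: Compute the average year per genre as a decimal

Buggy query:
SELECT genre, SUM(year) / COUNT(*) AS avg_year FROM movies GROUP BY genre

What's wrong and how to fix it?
Bug: SUM(year) and COUNT(*) are both integers; the division truncates the fractional part

Fix: Multiply by 1.0 (or CAST to REAL) to force floating-point division

Corrected query:
SELECT genre, SUM(year) * 1.0 / COUNT(*) AS avg_year FROM movies GROUP BY genre

Result:
genre     | avg_year   
----------+------------
Animation | 1988       
Drama     | 1982.666667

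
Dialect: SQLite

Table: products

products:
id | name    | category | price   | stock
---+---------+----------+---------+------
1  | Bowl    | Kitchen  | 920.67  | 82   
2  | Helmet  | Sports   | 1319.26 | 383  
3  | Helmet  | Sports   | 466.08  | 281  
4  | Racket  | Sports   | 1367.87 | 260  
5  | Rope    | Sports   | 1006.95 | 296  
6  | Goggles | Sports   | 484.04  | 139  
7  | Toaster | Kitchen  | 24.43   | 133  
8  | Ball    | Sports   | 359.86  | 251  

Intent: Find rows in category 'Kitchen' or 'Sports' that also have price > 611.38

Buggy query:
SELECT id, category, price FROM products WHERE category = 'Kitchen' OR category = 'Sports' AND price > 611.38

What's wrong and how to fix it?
Bug: AND binds tighter than OR, so this parses as category = 'Kitchen' OR (category = 'Sports' AND price > 611.38)

Fix: Group the OR with parentheses (or use IN), then AND the threshold

Corrected query:
SELECT id, category, price FROM products WHERE (category = 'Kitchen' OR category = 'Sports') AND price > 611.38

Result:
id | category | price  
---+----------+--------
1  | Kitchen  | 920.67 
2  | Sports   | 1319.26
4  | Sports   | 1367.87
5  | Sports   | 1006.95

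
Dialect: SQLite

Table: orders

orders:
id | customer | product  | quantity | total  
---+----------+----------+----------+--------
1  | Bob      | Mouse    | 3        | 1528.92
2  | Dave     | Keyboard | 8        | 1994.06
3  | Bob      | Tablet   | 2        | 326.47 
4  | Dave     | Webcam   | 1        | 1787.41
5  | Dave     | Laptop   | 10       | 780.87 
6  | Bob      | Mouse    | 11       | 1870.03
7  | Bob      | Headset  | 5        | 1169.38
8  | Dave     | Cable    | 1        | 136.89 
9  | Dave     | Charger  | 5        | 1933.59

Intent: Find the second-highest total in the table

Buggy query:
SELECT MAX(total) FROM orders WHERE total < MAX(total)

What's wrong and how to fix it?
Bug: The inner MAX is an aggregate inside WHERE, which is not allowed

Fix: Compute the overall MAX in a subquery, then take MAX of rows below it

Corrected query:
SELECT MAX(total) FROM orders WHERE total < (SELECT MAX(total) FROM orders)

Result:
MAX(total)
----------
1933.59   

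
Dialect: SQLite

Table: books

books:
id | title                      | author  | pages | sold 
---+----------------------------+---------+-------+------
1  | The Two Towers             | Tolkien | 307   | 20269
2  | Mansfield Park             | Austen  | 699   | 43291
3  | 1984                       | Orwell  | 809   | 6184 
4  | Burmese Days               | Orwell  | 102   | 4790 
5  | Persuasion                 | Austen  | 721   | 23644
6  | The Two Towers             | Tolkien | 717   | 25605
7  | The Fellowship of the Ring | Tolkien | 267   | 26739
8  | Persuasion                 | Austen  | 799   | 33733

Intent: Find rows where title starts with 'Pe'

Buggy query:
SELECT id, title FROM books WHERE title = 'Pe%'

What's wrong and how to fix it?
Bug: '=' compares the literal string including the % character; pattern matching needs LIKE

Fix: Replace '=' with LIKE so 'Pe%' is treated as a pattern

Corrected query:
SELECT id, title FROM books WHERE title LIKE 'Pe%'

Result:
id | title     
---+-----------
5  | Persuasion
8  | Persuasion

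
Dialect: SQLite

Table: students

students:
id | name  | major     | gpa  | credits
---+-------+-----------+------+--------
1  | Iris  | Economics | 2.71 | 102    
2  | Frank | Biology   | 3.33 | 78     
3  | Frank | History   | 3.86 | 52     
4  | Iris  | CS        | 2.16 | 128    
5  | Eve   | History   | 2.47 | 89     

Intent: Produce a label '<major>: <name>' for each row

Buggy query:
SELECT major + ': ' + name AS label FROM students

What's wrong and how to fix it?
Bug: '+' is numeric addition; on text columns SQLite converts them to 0 instead of concatenating

Fix: Use the || operator for string concatenation

Corrected query:
SELECT major || ': ' || name AS label FROM students

Result:
label          
---------------
Economics: Iris
Biology: Frank 
History: Frank 
CS: Iris       
History: Eve   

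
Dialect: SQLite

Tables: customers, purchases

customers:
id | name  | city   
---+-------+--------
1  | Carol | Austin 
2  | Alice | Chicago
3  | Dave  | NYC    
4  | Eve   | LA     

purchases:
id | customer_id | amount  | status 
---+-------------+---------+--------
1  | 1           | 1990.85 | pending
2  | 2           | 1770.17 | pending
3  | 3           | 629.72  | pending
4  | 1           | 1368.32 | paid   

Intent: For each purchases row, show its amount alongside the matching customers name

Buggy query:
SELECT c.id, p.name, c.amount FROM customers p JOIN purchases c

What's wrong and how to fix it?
Bug: JOIN with no ON clause produces a cartesian product; every purchases row pairs with every customers row

Fix: Add ON c.customer_id = p.id to the JOIN

Corrected query:
SELECT c.id, p.name, c.amount FROM customers p JOIN purchases c ON c.customer_id = p.id

Result:
id | name  | amount 
---+-------+--------
1  | Carol | 1990.85
2  | Alice | 1770.17
3  | Dave  | 629.72 
4  | Carol | 1368.32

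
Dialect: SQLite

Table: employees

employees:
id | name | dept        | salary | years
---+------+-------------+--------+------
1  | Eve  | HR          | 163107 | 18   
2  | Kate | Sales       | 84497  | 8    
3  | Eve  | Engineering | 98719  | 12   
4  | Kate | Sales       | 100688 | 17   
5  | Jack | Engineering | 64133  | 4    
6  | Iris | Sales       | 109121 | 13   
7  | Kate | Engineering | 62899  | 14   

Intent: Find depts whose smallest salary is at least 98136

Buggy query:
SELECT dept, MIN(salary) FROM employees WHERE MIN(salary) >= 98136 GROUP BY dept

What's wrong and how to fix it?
Bug: MIN() in WHERE is a misuse of aggregate

Fix: Replace WHERE with HAVING after the GROUP BY

Corrected query:
SELECT dept, MIN(salary) FROM employees GROUP BY dept HAVING MIN(salary) >= 98136

Result:
dept | MIN(salary)
-----+------------
HR   | 163107     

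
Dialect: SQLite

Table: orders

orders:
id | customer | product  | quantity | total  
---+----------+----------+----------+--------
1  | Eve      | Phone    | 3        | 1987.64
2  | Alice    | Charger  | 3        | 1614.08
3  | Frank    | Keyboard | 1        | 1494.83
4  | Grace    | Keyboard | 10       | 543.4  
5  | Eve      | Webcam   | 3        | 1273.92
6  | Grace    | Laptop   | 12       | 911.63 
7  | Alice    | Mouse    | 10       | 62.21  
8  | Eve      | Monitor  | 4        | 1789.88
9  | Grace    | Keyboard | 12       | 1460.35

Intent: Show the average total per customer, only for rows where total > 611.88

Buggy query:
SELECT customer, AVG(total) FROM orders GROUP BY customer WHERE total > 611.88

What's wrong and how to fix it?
Bug: Row-level WHERE must come before GROUP BY in the clause order

Fix: Place WHERE between FROM and GROUP BY

Corrected query:
SELECT customer, AVG(total) FROM orders WHERE total > 611.88 GROUP BY customer

Result:
customer | AVG(total) 
---------+------------
Alice    | 1614.08    
Eve      | 1683.813333
Frank    | 1494.83    
Grace    | 1185.99    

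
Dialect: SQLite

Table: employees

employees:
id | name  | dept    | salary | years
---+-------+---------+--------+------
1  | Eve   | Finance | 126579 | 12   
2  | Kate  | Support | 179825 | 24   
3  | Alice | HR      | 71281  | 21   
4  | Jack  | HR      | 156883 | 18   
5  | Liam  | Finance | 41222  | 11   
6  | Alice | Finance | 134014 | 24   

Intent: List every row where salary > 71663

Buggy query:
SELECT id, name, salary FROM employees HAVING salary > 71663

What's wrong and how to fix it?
Bug: This is a non-aggregate query (no GROUP BY, no aggregates), so in SQLite the HAVING clause is invalid here; a row-level condition belongs in WHERE

Fix: Use WHERE for row-level filtering

Corrected query:
SELECT id, name, salary FROM employees WHERE salary > 71663

Result:
id | name  | salary
---+-------+-------
1  | Eve   | 126579
2  | Kate  | 179825
4  | Jack  | 156883
6  | Alice | 134014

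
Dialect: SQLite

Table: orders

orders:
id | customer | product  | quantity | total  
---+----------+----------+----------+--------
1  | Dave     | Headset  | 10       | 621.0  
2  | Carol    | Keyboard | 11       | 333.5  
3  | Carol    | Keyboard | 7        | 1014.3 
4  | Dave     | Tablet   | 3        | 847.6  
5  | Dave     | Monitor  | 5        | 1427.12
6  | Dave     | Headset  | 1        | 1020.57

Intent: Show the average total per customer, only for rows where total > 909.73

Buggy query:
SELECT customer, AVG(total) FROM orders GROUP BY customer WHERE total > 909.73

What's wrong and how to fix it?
Bug: WHERE cannot follow GROUP BY

Fix: Move the WHERE clause before GROUP BY

Corrected query:
SELECT customer, AVG(total) FROM orders WHERE total > 909.73 GROUP BY customer

Result:
customer | AVG(total)
---------+-----------
Carol    | 1014.3    
Dave     | 1223.845  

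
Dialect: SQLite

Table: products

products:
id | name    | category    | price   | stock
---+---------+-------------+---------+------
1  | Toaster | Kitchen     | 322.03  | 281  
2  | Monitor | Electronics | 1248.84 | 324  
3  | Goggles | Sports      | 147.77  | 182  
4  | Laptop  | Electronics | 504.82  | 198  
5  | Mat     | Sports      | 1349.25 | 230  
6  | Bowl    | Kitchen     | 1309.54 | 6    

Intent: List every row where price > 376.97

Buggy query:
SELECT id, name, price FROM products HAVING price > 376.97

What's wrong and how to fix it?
Bug: This is a non-aggregate query (no GROUP BY, no aggregates), so in SQLite the HAVING clause is invalid here; a row-level condition belongs in WHERE

Fix: Replace HAVING with WHERE since the condition applies to individual rows

Corrected query:
SELECT id, name, price FROM products WHERE price > 376.97

Result:
id | name    | price  
---+---------+--------
2  | Monitor | 1248.84
4  | Laptop  | 504.82 
5  | Mat     | 1349.25
6  | Bowl    | 1309.54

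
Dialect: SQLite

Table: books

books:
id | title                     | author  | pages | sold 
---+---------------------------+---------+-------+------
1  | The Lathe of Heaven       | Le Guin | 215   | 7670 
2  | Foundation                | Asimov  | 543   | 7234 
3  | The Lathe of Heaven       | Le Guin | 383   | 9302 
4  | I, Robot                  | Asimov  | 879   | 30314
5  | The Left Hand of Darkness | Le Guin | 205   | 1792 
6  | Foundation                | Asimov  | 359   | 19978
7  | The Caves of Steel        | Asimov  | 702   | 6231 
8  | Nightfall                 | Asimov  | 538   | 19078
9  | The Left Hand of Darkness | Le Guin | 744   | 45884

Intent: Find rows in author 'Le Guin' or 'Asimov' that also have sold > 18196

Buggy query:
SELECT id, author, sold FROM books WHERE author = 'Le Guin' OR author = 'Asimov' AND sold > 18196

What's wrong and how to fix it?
Bug: AND binds tighter than OR, so this parses as author = 'Le Guin' OR (author = 'Asimov' AND sold > 18196)

Fix: Add parentheses around the OR so the AND applies to both alternatives

Corrected query:
SELECT id, author, sold FROM books WHERE (author = 'Le Guin' OR author = 'Asimov') AND sold > 18196

Result:
id | author  | sold 
---+---------+------
4  | Asimov  | 30314
6  | Asimov  | 19978
8  | Asimov  | 19078
9  | Le Guin | 45884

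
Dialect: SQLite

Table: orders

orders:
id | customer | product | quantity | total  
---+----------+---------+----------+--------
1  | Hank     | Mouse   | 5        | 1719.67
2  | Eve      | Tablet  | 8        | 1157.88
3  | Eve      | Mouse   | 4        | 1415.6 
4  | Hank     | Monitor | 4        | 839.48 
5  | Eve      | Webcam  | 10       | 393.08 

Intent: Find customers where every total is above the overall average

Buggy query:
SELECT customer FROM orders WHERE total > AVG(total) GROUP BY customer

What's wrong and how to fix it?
Bug: WHERE evaluates per row before aggregation, so AVG() is unavailable

Fix: Use a subquery for AVG and a HAVING MIN(...) filter so the condition holds for every row in the group

Corrected query:
SELECT customer FROM orders GROUP BY customer HAVING MIN(total) > (SELECT AVG(total) FROM orders)

Result:
(no rows)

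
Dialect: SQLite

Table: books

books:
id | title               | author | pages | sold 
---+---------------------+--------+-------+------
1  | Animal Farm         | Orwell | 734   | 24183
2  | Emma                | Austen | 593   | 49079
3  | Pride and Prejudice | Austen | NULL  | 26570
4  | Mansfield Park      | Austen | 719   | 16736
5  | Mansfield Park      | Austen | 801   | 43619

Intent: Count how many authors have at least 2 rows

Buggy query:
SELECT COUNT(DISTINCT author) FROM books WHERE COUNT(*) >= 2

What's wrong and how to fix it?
Bug: COUNT(*) cannot appear in WHERE; the per-group count doesn't exist yet

Fix: Group first with HAVING COUNT(*) >= 2, then COUNT the resulting groups

Corrected query:
SELECT COUNT(*) FROM (SELECT author FROM books GROUP BY author HAVING COUNT(*) >= 2)

Result:
COUNT(*)
--------
1       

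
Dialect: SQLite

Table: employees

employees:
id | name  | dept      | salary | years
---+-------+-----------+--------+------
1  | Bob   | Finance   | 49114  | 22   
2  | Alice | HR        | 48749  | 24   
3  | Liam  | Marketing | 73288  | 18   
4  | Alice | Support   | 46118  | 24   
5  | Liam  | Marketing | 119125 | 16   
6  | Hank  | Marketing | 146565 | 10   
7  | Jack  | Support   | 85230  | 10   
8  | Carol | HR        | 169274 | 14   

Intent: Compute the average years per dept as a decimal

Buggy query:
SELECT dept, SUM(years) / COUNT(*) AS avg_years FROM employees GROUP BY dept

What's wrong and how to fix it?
Bug: SUM(years) and COUNT(*) are both integers; the division truncates the fractional part

Fix: Multiply by 1.0 (or CAST to REAL) to force floating-point division

Corrected query:
SELECT dept, SUM(years) * 1.0 / COUNT(*) AS avg_years FROM employees GROUP BY dept

Result:
dept      | avg_years
----------+----------
Finance   | 22       
HR        | 19       
Marketing | 14.666667
Support   | 17       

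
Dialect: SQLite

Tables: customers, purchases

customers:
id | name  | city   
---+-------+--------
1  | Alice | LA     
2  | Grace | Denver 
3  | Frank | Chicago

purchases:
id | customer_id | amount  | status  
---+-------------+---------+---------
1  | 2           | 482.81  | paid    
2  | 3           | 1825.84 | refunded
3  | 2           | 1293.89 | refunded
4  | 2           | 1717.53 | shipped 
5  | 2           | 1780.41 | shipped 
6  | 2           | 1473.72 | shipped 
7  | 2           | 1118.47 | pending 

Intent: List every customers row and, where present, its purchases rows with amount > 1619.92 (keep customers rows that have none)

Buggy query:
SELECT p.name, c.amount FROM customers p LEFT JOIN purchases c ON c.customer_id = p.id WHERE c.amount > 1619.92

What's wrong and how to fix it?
Bug: A WHERE condition on the right-hand table after LEFT JOIN drops unmatched parents

Fix: Move the right-table condition into the ON clause so unmatched parents are kept

Corrected query:
SELECT p.name, c.amount FROM customers p LEFT JOIN purchases c ON c.customer_id = p.id AND c.amount > 1619.92

Result:
name  | amount 
------+--------
Alice | NULL   
Grace | 1717.53
Grace | 1780.41
Frank | 1825.84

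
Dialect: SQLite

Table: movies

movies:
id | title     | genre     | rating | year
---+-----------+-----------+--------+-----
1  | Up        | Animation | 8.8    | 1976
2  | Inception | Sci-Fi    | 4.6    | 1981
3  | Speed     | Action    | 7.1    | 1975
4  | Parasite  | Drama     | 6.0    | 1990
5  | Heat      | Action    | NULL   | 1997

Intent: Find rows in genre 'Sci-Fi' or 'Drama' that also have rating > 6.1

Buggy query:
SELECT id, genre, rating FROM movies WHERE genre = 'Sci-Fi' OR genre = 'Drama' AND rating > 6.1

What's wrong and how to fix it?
Bug: AND binds tighter than OR, so this parses as genre = 'Sci-Fi' OR (genre = 'Drama' AND rating > 6.1)

Fix: Add parentheses around the OR so the AND applies to both alternatives

Corrected query:
SELECT id, genre, rating FROM movies WHERE (genre = 'Sci-Fi' OR genre = 'Drama') AND rating > 6.1

Result:
(no rows)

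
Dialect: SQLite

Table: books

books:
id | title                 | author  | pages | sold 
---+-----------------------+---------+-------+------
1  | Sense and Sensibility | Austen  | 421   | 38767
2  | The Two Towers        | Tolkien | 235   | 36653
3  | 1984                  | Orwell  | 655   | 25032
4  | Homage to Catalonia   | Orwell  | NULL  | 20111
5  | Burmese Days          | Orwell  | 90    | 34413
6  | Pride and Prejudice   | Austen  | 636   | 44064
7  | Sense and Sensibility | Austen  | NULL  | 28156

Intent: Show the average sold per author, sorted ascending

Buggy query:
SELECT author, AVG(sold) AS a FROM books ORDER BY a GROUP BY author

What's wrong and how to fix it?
Bug: ORDER BY appears before GROUP BY; SQL clause order requires GROUP BY first

Fix: Reorder: SELECT … FROM … GROUP BY … ORDER BY …

Corrected query:
SELECT author, AVG(sold) AS a FROM books GROUP BY author ORDER BY a

Result:
author  | a           
--------+-------------
Orwell  | 26518.666667
Tolkien | 36653       
Austen  | 36995.666667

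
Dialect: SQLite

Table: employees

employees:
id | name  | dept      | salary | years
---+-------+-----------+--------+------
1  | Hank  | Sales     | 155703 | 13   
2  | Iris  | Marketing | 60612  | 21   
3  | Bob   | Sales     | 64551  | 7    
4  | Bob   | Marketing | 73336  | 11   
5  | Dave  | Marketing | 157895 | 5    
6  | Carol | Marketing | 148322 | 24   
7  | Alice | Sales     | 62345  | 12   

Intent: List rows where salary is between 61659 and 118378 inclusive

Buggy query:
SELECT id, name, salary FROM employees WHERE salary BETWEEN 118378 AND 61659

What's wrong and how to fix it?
Bug: The bounds are reversed; BETWEEN a AND b requires a <= b to match anything

Fix: Write BETWEEN 61659 AND 118378

Corrected query:
SELECT id, name, salary FROM employees WHERE salary BETWEEN 61659 AND 118378

Result:
id | name  | salary
---+-------+-------
3  | Bob   | 64551 
4  | Bob   | 73336 
7  | Alice | 62345 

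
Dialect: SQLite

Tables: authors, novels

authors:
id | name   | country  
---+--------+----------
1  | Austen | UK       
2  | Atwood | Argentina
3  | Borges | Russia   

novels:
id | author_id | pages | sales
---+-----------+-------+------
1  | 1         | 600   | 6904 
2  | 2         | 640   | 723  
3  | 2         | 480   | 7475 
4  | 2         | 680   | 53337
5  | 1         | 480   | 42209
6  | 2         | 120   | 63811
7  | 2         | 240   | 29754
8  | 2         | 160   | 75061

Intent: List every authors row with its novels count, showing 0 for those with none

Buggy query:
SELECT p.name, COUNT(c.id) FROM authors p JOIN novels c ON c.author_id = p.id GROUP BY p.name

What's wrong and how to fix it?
Bug: An inner join excludes parents with zero children

Fix: Use LEFT JOIN so parents without children still appear (COUNT(c.id) gives 0)

Corrected query:
SELECT p.name, COUNT(c.id) FROM authors p LEFT JOIN novels c ON c.author_id = p.id GROUP BY p.name

Result:
name   | COUNT(c.id)
-------+------------
Atwood | 6          
Austen | 2          
Borges | 0          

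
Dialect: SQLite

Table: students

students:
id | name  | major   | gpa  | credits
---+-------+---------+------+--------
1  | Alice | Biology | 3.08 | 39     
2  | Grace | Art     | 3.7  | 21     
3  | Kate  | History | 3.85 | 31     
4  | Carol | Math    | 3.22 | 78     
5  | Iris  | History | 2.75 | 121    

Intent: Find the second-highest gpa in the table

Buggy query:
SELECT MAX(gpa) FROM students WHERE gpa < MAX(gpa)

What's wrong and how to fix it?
Bug: MAX(gpa) on the right of the comparison is an aggregate-in-WHERE error

Fix: Put the inner MAX in a scalar subquery

Corrected query:
SELECT MAX(gpa) FROM students WHERE gpa < (SELECT MAX(gpa) FROM students)

Result:
MAX(gpa)
--------
3.7     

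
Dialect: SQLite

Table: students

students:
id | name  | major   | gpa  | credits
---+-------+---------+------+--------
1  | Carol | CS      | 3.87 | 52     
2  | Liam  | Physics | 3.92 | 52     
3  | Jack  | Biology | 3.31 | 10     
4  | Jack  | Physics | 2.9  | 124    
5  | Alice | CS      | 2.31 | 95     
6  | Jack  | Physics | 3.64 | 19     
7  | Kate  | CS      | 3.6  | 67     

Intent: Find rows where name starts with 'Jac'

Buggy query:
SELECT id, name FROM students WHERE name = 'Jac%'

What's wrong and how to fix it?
Bug: '=' compares the literal string including the % character; pattern matching needs LIKE

Fix: Replace '=' with LIKE so 'Jac%' is treated as a pattern

Corrected query:
SELECT id, name FROM students WHERE name LIKE 'Jac%'

Result:
id | name
---+-----
3  | Jack
4  | Jack
6  | Jack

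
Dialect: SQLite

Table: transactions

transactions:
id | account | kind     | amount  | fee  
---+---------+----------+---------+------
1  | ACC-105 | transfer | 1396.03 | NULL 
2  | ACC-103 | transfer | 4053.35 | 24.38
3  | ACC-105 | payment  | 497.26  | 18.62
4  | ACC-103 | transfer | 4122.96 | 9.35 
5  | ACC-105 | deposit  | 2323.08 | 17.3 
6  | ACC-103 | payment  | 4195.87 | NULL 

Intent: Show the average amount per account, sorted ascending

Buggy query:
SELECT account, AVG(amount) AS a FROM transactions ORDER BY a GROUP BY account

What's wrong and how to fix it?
Bug: ORDER BY appears before GROUP BY; SQL clause order requires GROUP BY first

Fix: Reorder: SELECT … FROM … GROUP BY … ORDER BY …

Corrected query:
SELECT account, AVG(amount) AS a FROM transactions GROUP BY account ORDER BY a

Result:
account | a          
--------+------------
ACC-105 | 1405.456667
ACC-103 | 4124.06    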